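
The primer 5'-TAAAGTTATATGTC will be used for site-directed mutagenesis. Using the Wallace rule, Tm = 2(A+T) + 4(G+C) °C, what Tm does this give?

34°C

Counting bases: G=2, T=6, C=1, A=5
A+T = 11, G+C = 3
Tm = 4·3 + 2·11 = 12 + 22 = 34°C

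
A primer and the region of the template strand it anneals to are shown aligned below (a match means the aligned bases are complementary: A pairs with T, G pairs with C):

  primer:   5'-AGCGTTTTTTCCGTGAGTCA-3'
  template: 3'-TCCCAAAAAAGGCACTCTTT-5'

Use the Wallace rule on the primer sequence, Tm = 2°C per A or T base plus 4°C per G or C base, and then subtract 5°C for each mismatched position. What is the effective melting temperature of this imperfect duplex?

43°C

Primer base counts: A=3, T=8, G=5, C=4 → A+T=11, G+C=9
Perfect-match Tm = 2(11) + 4(9) = 22 + 36 = 58°C
Mismatches (positions where the bases are not complementary): 3 (at positions 3, 18, 19)
Effective Tm = 58 − 3×5 = 58 − 15 = 43°C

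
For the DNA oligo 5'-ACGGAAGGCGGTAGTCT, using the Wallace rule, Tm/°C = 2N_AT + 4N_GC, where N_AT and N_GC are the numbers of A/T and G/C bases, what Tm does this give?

54°C

Scanning the sequence gives T=3, G=7, A=4, C=3.
So N_AT = 7 and N_GC = 10.
Tm = 2(7) + 4(10) = 14 + 40 = 54°C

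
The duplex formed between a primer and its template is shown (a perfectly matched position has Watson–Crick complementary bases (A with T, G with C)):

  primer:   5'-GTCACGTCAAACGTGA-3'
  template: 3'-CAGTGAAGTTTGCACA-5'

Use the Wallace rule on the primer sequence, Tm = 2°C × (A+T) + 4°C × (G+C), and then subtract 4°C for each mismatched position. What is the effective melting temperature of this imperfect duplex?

Primer base counts: A=5, T=3, G=4, C=4 → A+T=8, G+C=8
Perfect-match Tm = 2(8) + 4(8) = 16 + 32 = 48°C
Mismatches (positions where the bases are not complementary): 2 (at positions 6, 16)
Effective Tm = 48 − 2×4 = 48 − 8 = 40°C

40°C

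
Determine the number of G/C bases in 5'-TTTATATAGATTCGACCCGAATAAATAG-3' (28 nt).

8

Base counts: A=11, C=4, G=4, T=9
Total G or C: 4 + 4 = 8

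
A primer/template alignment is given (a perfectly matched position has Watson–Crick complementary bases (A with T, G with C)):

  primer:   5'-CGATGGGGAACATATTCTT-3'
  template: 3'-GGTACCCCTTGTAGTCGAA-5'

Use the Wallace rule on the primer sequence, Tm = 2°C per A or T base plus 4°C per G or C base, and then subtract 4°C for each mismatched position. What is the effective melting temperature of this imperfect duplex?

38°C

Primer base counts: A=5, T=6, G=5, C=3 → A+T=11, G+C=8
Perfect-match Tm = 2(11) + 4(8) = 22 + 32 = 54°C
Mismatches (positions where the bases are not complementary): 4 (at positions 2, 14, 15, 16)
Effective Tm = 54 − 4×4 = 54 − 16 = 38°C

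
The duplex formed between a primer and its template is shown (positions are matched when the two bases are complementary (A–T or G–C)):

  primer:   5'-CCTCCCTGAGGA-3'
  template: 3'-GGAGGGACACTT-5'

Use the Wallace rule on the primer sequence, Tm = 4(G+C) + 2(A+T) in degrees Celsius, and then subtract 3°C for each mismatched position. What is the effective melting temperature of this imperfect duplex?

Primer base counts: A=2, T=2, G=3, C=5 → A+T=4, G+C=8
Perfect-match Tm = 2(4) + 4(8) = 8 + 32 = 40°C
Mismatches (positions where the bases are not complementary): 2 (at positions 9, 11)
Effective Tm = 40 − 2×3 = 40 − 6 = 34°C

34°C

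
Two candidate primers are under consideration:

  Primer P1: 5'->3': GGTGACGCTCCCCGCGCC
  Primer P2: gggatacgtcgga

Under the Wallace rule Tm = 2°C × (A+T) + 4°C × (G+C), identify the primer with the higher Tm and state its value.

Primer P1: A+T=3, G+C=15 → Tm = 2(3)+4(15) = 66°C
Primer P2: A+T=5, G+C=8 → Tm = 2(5)+4(8) = 42°C
66°C vs 42°C → primer P1 is higher.

Primer P1, 66°C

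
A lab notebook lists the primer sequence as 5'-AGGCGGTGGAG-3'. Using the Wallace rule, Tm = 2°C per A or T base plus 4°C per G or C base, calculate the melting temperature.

T=1, G=7, C=1, A=2
So N_AT = 3 and N_GC = 8.
Tm = 2(3) + 4(8) = 6 + 32 = 38°C

38°C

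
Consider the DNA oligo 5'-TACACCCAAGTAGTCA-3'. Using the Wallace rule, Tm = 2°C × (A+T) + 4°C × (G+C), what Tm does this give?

Base counts: G=2, A=6, T=3, C=5
AT pairs contribute 9, GC pairs contribute 7.
Tm = 2×9 + 4×7 = 46°C

46°C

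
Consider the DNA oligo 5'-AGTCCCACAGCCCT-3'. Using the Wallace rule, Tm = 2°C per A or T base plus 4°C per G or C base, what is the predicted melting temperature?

Scanning the sequence gives C=7, G=2, A=3, T=2.
AT pairs contribute 5, GC pairs contribute 9.
Tm = 2(5) + 4(9) = 10 + 36 = 46°C

46°C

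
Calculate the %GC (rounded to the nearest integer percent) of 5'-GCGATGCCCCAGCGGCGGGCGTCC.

83%

Base counts: T=2, A=2, G=10, C=10
G+C = 10 + 10 = 20 out of 24 bases
%GC = 20/24 × 100 = 83.33% ≈ 83%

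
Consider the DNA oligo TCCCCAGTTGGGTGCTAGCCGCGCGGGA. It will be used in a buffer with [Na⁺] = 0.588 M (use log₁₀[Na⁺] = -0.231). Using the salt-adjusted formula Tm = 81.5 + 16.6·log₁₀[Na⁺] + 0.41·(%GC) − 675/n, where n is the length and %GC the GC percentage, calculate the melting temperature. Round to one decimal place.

Length n = 28. Scanning the sequence gives T=5, G=11, C=9, A=3.
G+C = 20, so %GC = 20/28 × 100 = 71.429%
Salt term: 16.6 × (-0.231) = -3.835
GC term: 0.41 × 71.429 = 29.286; length term: −675/28 = −24.107
Tm = 81.5 + (-3.835) + 29.286 − 24.107 = 82.844 → 82.8°C

82.8°C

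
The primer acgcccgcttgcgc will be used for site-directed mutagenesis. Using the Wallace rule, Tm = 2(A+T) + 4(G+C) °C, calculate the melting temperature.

Counting bases: G=4, A=1, T=2, C=7
AT pairs contribute 3, GC pairs contribute 11.
Tm = 4·11 + 2·3 = 44 + 6 = 50°C

50°C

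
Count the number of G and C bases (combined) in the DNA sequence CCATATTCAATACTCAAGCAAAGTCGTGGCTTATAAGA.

Base counts: G=6, T=10, C=8, A=14
Total G or C: 6 + 8 = 14

14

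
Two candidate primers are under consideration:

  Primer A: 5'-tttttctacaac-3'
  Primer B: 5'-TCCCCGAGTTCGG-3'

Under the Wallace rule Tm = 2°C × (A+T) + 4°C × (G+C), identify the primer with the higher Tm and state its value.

Primer A: A+T=9, G+C=3 → Tm = 2(9)+4(3) = 30°C
Primer B: A+T=4, G+C=9 → Tm = 2(4)+4(9) = 44°C
30°C vs 44°C → primer B is higher.

Primer B, 44°C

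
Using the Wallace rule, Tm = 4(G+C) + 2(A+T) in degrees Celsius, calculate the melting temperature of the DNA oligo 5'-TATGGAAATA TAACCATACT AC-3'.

56°C

Base counts: T=6, G=2, A=10, C=4
A+T = 16, G+C = 6
Tm = 4·6 + 2·16 = 24 + 32 = 56°C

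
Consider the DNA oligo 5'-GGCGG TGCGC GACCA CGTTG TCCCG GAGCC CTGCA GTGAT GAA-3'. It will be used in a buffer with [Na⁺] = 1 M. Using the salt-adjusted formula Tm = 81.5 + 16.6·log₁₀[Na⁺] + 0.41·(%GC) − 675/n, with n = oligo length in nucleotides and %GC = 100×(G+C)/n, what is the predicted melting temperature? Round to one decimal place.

93.5°C

Length n = 43. Counting bases: C=13, A=7, G=16, T=7
G+C = 29, so %GC = 29/43 × 100 = 67.442%
Salt term: 16.6 × (0) = 0
GC term: 0.41 × 67.442 = 27.651; length term: −675/43 = −15.698
Tm = 81.5 + (0) + 27.651 − 15.698 = 93.453 → 93.5°C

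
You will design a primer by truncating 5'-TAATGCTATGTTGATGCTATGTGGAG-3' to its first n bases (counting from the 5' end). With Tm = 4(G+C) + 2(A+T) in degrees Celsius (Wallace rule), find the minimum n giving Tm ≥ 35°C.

First 13 bases: TAATGCTATGTTG → Tm = 34°C (< 35°C)
First 14 bases: TAATGCTATGTTGA → Tm = 36°C (≥ 35°C)
Each additional base adds 2°C (A/T) or 4°C (G/C), so Tm is non-decreasing in n; n = 14 is the first length to reach 35°C.

n = 14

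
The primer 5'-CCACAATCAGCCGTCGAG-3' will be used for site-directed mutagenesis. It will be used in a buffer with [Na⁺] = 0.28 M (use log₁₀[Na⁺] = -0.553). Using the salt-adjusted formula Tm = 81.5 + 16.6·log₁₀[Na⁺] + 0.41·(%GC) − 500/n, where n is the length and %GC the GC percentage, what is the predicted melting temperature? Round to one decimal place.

69.6°C

Length n = 18. Scanning the sequence gives T=2, A=5, G=4, C=7.
G+C = 11, so %GC = 11/18 × 100 = 61.111%
Salt term: 16.6 × (-0.553) = -9.18
GC term: 0.41 × 61.111 = 25.056; length term: −500/18 = −27.778
Tm = 81.5 + (-9.18) + 25.056 − 27.778 = 69.598 → 69.6°C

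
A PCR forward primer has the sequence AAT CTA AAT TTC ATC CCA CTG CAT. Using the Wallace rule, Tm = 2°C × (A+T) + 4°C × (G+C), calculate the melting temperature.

C=7, G=1, T=8, A=8
So N_AT = 16 and N_GC = 8.
Tm = 2×16 + 4×8 = 64°C

64°C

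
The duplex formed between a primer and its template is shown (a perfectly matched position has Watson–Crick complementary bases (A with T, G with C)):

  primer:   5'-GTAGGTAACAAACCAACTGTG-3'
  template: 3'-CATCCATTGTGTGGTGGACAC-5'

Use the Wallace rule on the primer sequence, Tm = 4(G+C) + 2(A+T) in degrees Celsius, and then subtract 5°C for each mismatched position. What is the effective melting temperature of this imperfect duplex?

Primer base counts: A=8, T=4, G=5, C=4 → A+T=12, G+C=9
Perfect-match Tm = 2(12) + 4(9) = 24 + 36 = 60°C
Mismatches (positions where the bases are not complementary): 2 (at positions 11, 16)
Effective Tm = 60 − 2×5 = 60 − 10 = 50°C

50°C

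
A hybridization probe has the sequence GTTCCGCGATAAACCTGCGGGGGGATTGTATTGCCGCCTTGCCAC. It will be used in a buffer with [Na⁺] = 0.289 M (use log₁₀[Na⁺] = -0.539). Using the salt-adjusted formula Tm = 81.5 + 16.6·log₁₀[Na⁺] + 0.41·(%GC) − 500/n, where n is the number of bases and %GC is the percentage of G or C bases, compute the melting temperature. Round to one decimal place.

86.0°C

Length n = 45. G=14, C=13, A=7, T=11
G+C = 27, so %GC = 27/45 × 100 = 60%
Salt term: 16.6 × (-0.539) = -8.947
GC term: 0.41 × 60 = 24.6; length term: −500/45 = −11.111
Tm = 81.5 + (-8.947) + 24.6 − 11.111 = 86.042 → 86.0°C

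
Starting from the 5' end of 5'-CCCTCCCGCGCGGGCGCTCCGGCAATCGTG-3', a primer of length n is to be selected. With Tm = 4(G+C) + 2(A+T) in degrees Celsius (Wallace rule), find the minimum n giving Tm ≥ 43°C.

n = 12

First 11 bases: CCCTCCCGCGC → Tm = 42°C (< 43°C)
First 12 bases: CCCTCCCGCGCG → Tm = 46°C (≥ 43°C)
Since every base adds ≥2°C, Tm only increases with n, so the threshold is first crossed at n = 12.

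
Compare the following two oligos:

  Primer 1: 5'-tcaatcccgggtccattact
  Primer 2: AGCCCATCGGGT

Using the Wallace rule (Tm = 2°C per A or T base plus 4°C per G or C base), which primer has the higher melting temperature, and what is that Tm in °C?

Primer 1, 60°C

Primer 1: A+T=10, G+C=10 → Tm = 2(10)+4(10) = 60°C
Primer 2: A+T=4, G+C=8 → Tm = 2(4)+4(8) = 40°C
60°C vs 40°C → primer 1 is higher.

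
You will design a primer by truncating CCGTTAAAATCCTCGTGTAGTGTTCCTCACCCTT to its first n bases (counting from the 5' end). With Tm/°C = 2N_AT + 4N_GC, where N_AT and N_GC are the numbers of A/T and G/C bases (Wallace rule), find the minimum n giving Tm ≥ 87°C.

n = 30

First 29 bases: CCGTTAAAATCCTCGTGTAGTGTTCCTCA → Tm = 84°C (< 87°C)
First 30 bases: CCGTTAAAATCCTCGTGTAGTGTTCCTCAC → Tm = 88°C (≥ 87°C)
Each additional base adds 2°C (A/T) or 4°C (G/C), so Tm is non-decreasing in n; n = 30 is the first length to reach 87°C.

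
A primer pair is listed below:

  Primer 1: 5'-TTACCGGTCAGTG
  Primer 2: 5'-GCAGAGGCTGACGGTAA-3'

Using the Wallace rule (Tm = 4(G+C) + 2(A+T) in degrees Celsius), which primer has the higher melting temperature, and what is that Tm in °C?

Primer 2, 54°C

Primer 1: A+T=6, G+C=7 → Tm = 2(6)+4(7) = 40°C
Primer 2: A+T=7, G+C=10 → Tm = 2(7)+4(10) = 54°C
40°C vs 54°C → primer 2 is higher.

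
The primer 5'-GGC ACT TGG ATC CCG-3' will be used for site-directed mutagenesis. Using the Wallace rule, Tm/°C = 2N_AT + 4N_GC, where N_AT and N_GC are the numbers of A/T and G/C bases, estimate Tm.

50°C

Base counts: T=3, C=5, G=5, A=2
A+T = 5, G+C = 10
Tm = 4·10 + 2·5 = 40 + 10 = 50°C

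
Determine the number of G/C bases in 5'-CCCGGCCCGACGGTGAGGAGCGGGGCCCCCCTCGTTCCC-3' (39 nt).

A=3, T=4, C=18, G=14
G+C = 14 + 18 = 32

32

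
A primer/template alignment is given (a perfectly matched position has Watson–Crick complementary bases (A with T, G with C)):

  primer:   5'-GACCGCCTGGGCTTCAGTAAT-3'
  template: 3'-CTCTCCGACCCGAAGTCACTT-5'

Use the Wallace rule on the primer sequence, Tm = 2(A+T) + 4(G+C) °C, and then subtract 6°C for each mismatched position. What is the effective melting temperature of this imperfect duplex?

Primer base counts: A=4, T=5, G=6, C=6 → A+T=9, G+C=12
Perfect-match Tm = 2(9) + 4(12) = 18 + 48 = 66°C
Mismatches (positions where the bases are not complementary): 5 (at positions 3, 4, 6, 19, 21)
Effective Tm = 66 − 5×6 = 66 − 30 = 36°C

36°C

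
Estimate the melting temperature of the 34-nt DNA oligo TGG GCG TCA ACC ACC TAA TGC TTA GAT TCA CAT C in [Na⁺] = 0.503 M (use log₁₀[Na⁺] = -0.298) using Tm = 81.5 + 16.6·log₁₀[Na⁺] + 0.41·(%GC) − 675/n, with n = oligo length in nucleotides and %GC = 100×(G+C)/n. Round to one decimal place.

76.0°C

Length n = 34. Counting bases: A=9, T=9, C=10, G=6
G+C = 16, so %GC = 16/34 × 100 = 47.059%
Salt term: 16.6 × (-0.298) = -4.947
GC term: 0.41 × 47.059 = 19.294; length term: −675/34 = −19.853
Tm = 81.5 + (-4.947) + 19.294 − 19.853 = 75.994 → 76.0°C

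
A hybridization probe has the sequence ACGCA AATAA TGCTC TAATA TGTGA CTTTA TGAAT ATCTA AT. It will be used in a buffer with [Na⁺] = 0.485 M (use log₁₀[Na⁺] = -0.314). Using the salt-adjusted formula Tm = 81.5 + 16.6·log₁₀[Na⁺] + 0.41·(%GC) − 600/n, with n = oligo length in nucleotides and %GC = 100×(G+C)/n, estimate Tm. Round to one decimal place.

72.7°C

Length n = 42. G=5, T=15, C=6, A=16
G+C = 11, so %GC = 11/42 × 100 = 26.19%
Salt term: 16.6 × (-0.314) = -5.212
GC term: 0.41 × 26.19 = 10.738; length term: −600/42 = −14.286
Tm = 81.5 + (-5.212) + 10.738 − 14.286 = 72.74 → 72.7°C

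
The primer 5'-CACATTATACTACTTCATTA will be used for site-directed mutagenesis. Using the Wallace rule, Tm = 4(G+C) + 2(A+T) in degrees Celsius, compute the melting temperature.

C=5, A=7, T=8, G=0
A+T = 15, G+C = 5
Tm = 2×15 + 4×5 = 50°C

50°C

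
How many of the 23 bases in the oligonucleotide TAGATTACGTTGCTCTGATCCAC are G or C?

10

T=8, A=5, G=4, C=6
G+C = 4 + 6 = 10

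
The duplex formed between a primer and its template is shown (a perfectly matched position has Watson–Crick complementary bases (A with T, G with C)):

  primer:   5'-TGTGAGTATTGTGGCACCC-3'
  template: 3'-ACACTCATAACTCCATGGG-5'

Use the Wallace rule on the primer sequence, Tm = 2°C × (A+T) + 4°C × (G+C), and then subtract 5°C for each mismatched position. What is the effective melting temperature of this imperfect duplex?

Primer base counts: A=3, T=6, G=6, C=4 → A+T=9, G+C=10
Perfect-match Tm = 2(9) + 4(10) = 18 + 40 = 58°C
Mismatches (positions where the bases are not complementary): 2 (at positions 12, 15)
Effective Tm = 58 − 2×5 = 58 − 10 = 48°C

48°C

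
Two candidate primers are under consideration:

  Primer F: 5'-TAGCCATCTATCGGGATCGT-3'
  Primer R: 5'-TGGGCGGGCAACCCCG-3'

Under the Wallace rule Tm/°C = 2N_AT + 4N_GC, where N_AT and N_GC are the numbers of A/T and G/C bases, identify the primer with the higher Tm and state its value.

Primer F: A+T=10, G+C=10 → Tm = 2(10)+4(10) = 60°C
Primer R: A+T=3, G+C=13 → Tm = 2(3)+4(13) = 58°C
60°C vs 58°C → primer F is higher.

Primer F, 60°C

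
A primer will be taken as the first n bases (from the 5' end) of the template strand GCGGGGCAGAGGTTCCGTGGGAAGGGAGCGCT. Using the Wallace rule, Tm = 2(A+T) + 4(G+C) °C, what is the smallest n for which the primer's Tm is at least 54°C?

n = 16

First 15 bases: GCGGGGCAGAGGTTC → Tm = 52°C (< 54°C)
First 16 bases: GCGGGGCAGAGGTTCC → Tm = 56°C (≥ 54°C)
Each additional base adds 2°C (A/T) or 4°C (G/C), so Tm is non-decreasing in n; n = 16 is the first length to reach 54°C.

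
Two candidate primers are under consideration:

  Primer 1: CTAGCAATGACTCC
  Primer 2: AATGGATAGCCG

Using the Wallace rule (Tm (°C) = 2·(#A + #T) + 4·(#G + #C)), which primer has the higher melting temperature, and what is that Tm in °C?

Primer 1, 42°C

Primer 1: A+T=7, G+C=7 → Tm = 2(7)+4(7) = 42°C
Primer 2: A+T=6, G+C=6 → Tm = 2(6)+4(6) = 36°C
42°C vs 36°C → primer 1 is higher.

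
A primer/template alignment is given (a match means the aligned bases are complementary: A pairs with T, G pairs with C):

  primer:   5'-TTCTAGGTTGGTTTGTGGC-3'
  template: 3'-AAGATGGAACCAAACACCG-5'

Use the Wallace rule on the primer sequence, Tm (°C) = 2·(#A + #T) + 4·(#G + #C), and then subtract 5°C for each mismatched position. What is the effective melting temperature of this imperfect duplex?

46°C

Primer base counts: A=1, T=9, G=7, C=2 → A+T=10, G+C=9
Perfect-match Tm = 2(10) + 4(9) = 20 + 36 = 56°C
Mismatches (positions where the bases are not complementary): 2 (at positions 6, 7)
Effective Tm = 56 − 2×5 = 56 − 10 = 46°C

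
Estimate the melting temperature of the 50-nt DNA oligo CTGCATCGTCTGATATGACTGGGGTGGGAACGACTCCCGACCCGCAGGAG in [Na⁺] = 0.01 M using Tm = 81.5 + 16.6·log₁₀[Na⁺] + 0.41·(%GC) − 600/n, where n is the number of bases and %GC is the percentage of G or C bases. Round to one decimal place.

Length n = 50. Base counts: C=14, G=17, A=10, T=9
G+C = 31, so %GC = 31/50 × 100 = 62%
Salt term: 16.6 × (-2) = -33.2
GC term: 0.41 × 62 = 25.42; length term: −600/50 = −12
Tm = 81.5 + (-33.2) + 25.42 − 12 = 61.72 → 61.7°C

61.7°C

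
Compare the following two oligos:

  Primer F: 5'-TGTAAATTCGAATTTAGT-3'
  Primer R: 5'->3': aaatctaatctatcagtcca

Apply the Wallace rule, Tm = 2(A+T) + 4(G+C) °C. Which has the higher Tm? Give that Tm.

Primer R, 52°C

Primer F: A+T=14, G+C=4 → Tm = 2(14)+4(4) = 44°C
Primer R: A+T=14, G+C=6 → Tm = 2(14)+4(6) = 52°C
44°C vs 52°C → primer R is higher.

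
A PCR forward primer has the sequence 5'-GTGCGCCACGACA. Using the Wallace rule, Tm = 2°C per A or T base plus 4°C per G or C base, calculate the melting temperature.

44°C

Scanning the sequence gives C=5, G=4, A=3, T=1.
So N_AT = 4 and N_GC = 9.
Tm = 4·9 + 2·4 = 36 + 8 = 44°C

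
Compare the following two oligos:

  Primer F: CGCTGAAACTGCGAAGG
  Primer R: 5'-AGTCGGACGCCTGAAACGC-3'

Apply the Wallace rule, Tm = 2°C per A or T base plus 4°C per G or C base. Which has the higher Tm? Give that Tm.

Primer R, 62°C

Primer F: A+T=7, G+C=10 → Tm = 2(7)+4(10) = 54°C
Primer R: A+T=7, G+C=12 → Tm = 2(7)+4(12) = 62°C
54°C vs 62°C → primer R is higher.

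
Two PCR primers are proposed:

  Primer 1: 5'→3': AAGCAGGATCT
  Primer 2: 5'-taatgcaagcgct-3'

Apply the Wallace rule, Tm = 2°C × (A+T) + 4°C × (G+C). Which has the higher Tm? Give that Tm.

Primer 2, 38°C

Primer 1: A+T=6, G+C=5 → Tm = 2(6)+4(5) = 32°C
Primer 2: A+T=7, G+C=6 → Tm = 2(7)+4(6) = 38°C
32°C vs 38°C → primer 2 is higher.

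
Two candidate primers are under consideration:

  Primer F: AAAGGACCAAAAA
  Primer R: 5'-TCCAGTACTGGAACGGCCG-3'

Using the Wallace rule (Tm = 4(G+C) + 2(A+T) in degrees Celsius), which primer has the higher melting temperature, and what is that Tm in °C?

Primer F: A+T=9, G+C=4 → Tm = 2(9)+4(4) = 34°C
Primer R: A+T=7, G+C=12 → Tm = 2(7)+4(12) = 62°C
34°C vs 62°C → primer R is higher.

Primer R, 62°C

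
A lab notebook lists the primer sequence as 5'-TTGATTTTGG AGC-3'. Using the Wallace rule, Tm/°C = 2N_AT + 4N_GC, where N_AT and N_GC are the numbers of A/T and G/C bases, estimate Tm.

Counting bases: A=2, C=1, G=4, T=6
AT pairs contribute 8, GC pairs contribute 5.
Tm = 2(8) + 4(5) = 16 + 20 = 36°C

36°C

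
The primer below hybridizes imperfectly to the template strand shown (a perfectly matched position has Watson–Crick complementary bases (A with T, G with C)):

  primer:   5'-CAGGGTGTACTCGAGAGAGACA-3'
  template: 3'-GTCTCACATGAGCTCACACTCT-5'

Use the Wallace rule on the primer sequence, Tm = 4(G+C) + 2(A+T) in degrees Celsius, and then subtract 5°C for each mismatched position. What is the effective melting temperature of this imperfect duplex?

Primer base counts: A=7, T=3, G=8, C=4 → A+T=10, G+C=12
Perfect-match Tm = 2(10) + 4(12) = 20 + 48 = 68°C
Mismatches (positions where the bases are not complementary): 4 (at positions 4, 16, 18, 21)
Effective Tm = 68 − 4×5 = 68 − 20 = 48°C

48°C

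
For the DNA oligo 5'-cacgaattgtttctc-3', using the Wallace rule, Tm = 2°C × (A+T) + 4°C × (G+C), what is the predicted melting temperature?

42°C

Counting bases: A=3, G=2, T=6, C=4
AT pairs contribute 9, GC pairs contribute 6.
Tm = 4·6 + 2·9 = 24 + 18 = 42°C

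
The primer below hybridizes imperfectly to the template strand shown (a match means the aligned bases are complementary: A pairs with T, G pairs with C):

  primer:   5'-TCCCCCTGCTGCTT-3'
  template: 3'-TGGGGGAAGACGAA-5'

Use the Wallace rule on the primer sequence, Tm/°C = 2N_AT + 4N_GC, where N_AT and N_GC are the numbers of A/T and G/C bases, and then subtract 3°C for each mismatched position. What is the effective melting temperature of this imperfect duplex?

40°C

Primer base counts: A=0, T=5, G=2, C=7 → A+T=5, G+C=9
Perfect-match Tm = 2(5) + 4(9) = 10 + 36 = 46°C
Mismatches (positions where the bases are not complementary): 2 (at positions 1, 8)
Effective Tm = 46 − 2×3 = 46 − 6 = 40°C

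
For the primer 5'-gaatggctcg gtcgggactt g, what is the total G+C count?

Scanning the sequence gives T=5, C=4, G=9, A=3.
Total G or C: 9 + 4 = 13

13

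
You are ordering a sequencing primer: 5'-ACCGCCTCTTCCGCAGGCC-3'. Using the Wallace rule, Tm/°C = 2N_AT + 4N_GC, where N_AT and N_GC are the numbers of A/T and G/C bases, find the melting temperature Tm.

Counting bases: C=10, G=4, A=2, T=3
So N_AT = 5 and N_GC = 14.
Tm = 4·14 + 2·5 = 56 + 10 = 66°C

66°C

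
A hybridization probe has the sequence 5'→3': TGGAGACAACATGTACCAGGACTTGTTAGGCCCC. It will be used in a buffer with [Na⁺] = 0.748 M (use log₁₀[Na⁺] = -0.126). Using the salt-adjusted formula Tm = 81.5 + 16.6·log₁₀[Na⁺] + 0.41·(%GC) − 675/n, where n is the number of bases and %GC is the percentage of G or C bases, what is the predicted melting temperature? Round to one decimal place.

Length n = 34. Counting bases: A=9, C=9, G=9, T=7
G+C = 18, so %GC = 18/34 × 100 = 52.941%
Salt term: 16.6 × (-0.126) = -2.092
GC term: 0.41 × 52.941 = 21.706; length term: −675/34 = −19.853
Tm = 81.5 + (-2.092) + 21.706 − 19.853 = 81.261 → 81.3°C

81.3°C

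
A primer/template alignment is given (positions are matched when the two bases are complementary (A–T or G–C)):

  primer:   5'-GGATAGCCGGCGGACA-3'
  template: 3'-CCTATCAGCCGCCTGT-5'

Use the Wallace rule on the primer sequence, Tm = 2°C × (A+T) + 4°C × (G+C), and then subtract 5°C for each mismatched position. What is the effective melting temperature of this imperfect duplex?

Primer base counts: A=4, T=1, G=7, C=4 → A+T=5, G+C=11
Perfect-match Tm = 2(5) + 4(11) = 10 + 44 = 54°C
Mismatches (positions where the bases are not complementary): 1 (at position 7)
Effective Tm = 54 − 1×5 = 54 − 5 = 49°C

49°C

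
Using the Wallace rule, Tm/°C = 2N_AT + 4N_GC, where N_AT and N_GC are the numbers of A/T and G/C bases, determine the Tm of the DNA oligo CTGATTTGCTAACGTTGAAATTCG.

66°C

Counting bases: T=9, C=4, G=5, A=6
AT pairs contribute 15, GC pairs contribute 9.
Tm = 2×15 + 4×9 = 66°C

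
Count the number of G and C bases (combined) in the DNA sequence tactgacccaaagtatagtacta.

8

C=5, G=3, T=6, A=9
Total G or C: 3 + 5 = 8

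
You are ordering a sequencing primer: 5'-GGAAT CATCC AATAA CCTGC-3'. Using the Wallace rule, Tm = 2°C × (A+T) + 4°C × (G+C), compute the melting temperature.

T=4, C=6, A=7, G=3
A+T = 11, G+C = 9
Tm = 4·9 + 2·11 = 36 + 22 = 58°C

58°C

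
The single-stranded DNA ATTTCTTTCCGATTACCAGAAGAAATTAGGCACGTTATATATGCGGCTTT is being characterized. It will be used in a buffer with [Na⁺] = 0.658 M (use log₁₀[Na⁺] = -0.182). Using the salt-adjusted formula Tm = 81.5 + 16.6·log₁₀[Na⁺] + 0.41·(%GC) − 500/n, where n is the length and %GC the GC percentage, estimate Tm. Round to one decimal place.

83.2°C

Length n = 50. Scanning the sequence gives A=14, T=18, G=9, C=9.
G+C = 18, so %GC = 18/50 × 100 = 36%
Salt term: 16.6 × (-0.182) = -3.021
GC term: 0.41 × 36 = 14.76; length term: −500/50 = −10
Tm = 81.5 + (-3.021) + 14.76 − 10 = 83.239 → 83.2°C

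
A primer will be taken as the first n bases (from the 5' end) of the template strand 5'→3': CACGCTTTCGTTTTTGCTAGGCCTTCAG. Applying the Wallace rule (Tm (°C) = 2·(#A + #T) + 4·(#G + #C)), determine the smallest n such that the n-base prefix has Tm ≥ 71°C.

n = 24

First 23 bases: CACGCTTTCGTTTTTGCTAGGCC → Tm = 70°C (< 71°C)
First 24 bases: CACGCTTTCGTTTTTGCTAGGCCT → Tm = 72°C (≥ 71°C)
Since every base adds ≥2°C, Tm only increases with n, so the threshold is first crossed at n = 24.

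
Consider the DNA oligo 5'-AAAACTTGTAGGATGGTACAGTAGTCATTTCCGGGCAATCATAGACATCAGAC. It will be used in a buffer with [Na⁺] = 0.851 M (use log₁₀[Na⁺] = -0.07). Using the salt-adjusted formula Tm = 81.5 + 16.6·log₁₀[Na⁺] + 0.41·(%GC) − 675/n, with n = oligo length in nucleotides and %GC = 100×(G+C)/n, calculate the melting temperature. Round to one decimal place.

84.6°C

Length n = 53. Base counts: C=10, T=13, A=18, G=12
G+C = 22, so %GC = 22/53 × 100 = 41.509%
Salt term: 16.6 × (-0.07) = -1.162
GC term: 0.41 × 41.509 = 17.019; length term: −675/53 = −12.736
Tm = 81.5 + (-1.162) + 17.019 − 12.736 = 84.621 → 84.6°C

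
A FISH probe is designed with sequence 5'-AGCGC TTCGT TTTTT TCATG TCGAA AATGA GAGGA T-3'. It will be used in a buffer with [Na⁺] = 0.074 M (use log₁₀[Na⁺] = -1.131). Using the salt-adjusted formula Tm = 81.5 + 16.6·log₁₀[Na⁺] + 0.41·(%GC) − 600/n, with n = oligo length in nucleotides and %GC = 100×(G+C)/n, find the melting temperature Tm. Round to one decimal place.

Length n = 36. Base counts: A=9, C=5, G=9, T=13
G+C = 14, so %GC = 14/36 × 100 = 38.889%
Salt term: 16.6 × (-1.131) = -18.775
GC term: 0.41 × 38.889 = 15.944; length term: −600/36 = −16.667
Tm = 81.5 + (-18.775) + 15.944 − 16.667 = 62.002 → 62.0°C

62.0°C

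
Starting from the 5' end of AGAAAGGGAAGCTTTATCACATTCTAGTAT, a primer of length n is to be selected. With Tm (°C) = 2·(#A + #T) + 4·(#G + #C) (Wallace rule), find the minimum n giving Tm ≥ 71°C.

n = 27

First 26 bases: AGAAAGGGAAGCTTTATCACATTCTA → Tm = 70°C (< 71°C)
First 27 bases: AGAAAGGGAAGCTTTATCACATTCTAG → Tm = 74°C (≥ 71°C)
Each additional base adds 2°C (A/T) or 4°C (G/C), so Tm is non-decreasing in n; n = 27 is the first length to reach 71°C.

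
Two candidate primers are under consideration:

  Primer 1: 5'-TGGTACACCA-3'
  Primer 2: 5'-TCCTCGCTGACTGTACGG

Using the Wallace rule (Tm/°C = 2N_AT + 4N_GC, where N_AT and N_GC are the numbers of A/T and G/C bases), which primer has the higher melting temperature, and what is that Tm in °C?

Primer 1: A+T=5, G+C=5 → Tm = 2(5)+4(5) = 30°C
Primer 2: A+T=7, G+C=11 → Tm = 2(7)+4(11) = 58°C
30°C vs 58°C → primer 2 is higher.

Primer 2, 58°C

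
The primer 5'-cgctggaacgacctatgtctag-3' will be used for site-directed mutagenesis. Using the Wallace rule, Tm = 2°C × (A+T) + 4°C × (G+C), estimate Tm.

Scanning the sequence gives C=6, A=5, G=6, T=5.
So N_AT = 10 and N_GC = 12.
Tm = 4·12 + 2·10 = 48 + 20 = 68°C

68°C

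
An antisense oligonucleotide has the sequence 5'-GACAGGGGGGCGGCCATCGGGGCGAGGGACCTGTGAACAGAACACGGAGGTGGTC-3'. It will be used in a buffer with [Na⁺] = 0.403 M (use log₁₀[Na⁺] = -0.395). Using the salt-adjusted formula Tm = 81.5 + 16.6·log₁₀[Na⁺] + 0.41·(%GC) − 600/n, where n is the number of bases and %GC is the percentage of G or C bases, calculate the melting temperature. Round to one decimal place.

92.4°C

Length n = 55. T=5, G=26, C=12, A=12
G+C = 38, so %GC = 38/55 × 100 = 69.091%
Salt term: 16.6 × (-0.395) = -6.557
GC term: 0.41 × 69.091 = 28.327; length term: −600/55 = −10.909
Tm = 81.5 + (-6.557) + 28.327 − 10.909 = 92.361 → 92.4°C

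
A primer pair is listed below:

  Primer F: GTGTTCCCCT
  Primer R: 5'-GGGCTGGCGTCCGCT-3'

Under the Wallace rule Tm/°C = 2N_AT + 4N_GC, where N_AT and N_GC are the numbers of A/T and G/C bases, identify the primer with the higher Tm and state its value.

Primer R, 54°C

Primer F: A+T=4, G+C=6 → Tm = 2(4)+4(6) = 32°C
Primer R: A+T=3, G+C=12 → Tm = 2(3)+4(12) = 54°C
32°C vs 54°C → primer R is higher.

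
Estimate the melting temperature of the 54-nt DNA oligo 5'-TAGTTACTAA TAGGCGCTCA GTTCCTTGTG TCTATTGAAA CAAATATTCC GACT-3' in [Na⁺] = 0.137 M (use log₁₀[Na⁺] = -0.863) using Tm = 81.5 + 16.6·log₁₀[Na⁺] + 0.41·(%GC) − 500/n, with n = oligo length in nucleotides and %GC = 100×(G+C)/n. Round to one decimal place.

Length n = 54. Base counts: G=9, A=15, C=11, T=19
G+C = 20, so %GC = 20/54 × 100 = 37.037%
Salt term: 16.6 × (-0.863) = -14.326
GC term: 0.41 × 37.037 = 15.185; length term: −500/54 = −9.259
Tm = 81.5 + (-14.326) + 15.185 − 9.259 = 73.1 → 73.1°C

73.1°C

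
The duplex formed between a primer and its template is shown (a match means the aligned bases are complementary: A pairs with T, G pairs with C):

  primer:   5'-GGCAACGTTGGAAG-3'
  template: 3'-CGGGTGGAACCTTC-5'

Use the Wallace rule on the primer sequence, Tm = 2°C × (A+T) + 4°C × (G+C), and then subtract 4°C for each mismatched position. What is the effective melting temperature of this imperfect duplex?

32°C

Primer base counts: A=4, T=2, G=6, C=2 → A+T=6, G+C=8
Perfect-match Tm = 2(6) + 4(8) = 12 + 32 = 44°C
Mismatches (positions where the bases are not complementary): 3 (at positions 2, 4, 7)
Effective Tm = 44 − 3×4 = 44 − 12 = 32°C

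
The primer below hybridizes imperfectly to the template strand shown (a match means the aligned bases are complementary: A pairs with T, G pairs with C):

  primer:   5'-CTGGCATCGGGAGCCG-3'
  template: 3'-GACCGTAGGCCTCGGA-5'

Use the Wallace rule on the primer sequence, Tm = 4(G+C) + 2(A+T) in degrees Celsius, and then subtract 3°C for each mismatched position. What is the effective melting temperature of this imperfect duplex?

50°C

Primer base counts: A=2, T=2, G=7, C=5 → A+T=4, G+C=12
Perfect-match Tm = 2(4) + 4(12) = 8 + 48 = 56°C
Mismatches (positions where the bases are not complementary): 2 (at positions 9, 16)
Effective Tm = 56 − 2×3 = 56 − 6 = 50°C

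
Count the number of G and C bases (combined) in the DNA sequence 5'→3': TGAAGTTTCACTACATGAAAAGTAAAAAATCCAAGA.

Counting bases: C=5, A=18, T=8, G=5
Total G or C: 5 + 5 = 10

10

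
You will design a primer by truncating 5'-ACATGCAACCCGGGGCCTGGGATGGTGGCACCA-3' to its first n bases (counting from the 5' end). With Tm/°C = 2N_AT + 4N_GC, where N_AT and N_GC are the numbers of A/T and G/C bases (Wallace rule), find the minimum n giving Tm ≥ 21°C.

First 7 bases: ACATGCA → Tm = 20°C (< 21°C)
First 8 bases: ACATGCAA → Tm = 22°C (≥ 21°C)
Since every base adds ≥2°C, Tm only increases with n, so the threshold is first crossed at n = 8.

n = 8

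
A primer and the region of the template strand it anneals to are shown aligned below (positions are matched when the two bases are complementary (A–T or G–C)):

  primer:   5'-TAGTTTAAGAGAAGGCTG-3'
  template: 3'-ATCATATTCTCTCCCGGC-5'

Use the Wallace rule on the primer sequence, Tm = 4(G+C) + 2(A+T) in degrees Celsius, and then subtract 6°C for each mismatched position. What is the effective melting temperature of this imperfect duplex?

Primer base counts: A=6, T=5, G=6, C=1 → A+T=11, G+C=7
Perfect-match Tm = 2(11) + 4(7) = 22 + 28 = 50°C
Mismatches (positions where the bases are not complementary): 3 (at positions 5, 13, 17)
Effective Tm = 50 − 3×6 = 50 − 18 = 32°C

32°C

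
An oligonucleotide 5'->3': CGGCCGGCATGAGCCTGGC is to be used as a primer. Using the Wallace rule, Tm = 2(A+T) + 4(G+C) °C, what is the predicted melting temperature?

Counting bases: C=7, A=2, G=8, T=2
A+T = 4, G+C = 15
Tm = 4·15 + 2·4 = 60 + 8 = 68°C

68°C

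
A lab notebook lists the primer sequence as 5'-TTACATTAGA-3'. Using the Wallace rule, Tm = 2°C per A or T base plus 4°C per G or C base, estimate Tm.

24°C

Counting bases: C=1, A=4, G=1, T=4
So N_AT = 8 and N_GC = 2.
Tm = 4·2 + 2·8 = 8 + 16 = 24°C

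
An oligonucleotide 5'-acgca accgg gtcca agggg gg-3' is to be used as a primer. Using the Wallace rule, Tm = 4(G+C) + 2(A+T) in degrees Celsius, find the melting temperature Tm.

Base counts: G=10, C=6, A=5, T=1
A+T = 6, G+C = 16
Tm = 2×6 + 4×16 = 76°C

76°C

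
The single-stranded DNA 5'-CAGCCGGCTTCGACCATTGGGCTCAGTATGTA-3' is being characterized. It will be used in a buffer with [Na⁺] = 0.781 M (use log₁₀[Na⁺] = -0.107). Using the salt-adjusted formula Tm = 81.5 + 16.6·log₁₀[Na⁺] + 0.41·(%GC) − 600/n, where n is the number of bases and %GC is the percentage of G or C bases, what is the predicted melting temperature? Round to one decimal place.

84.0°C

Length n = 32. Base counts: T=8, A=6, C=9, G=9
G+C = 18, so %GC = 18/32 × 100 = 56.25%
Salt term: 16.6 × (-0.107) = -1.776
GC term: 0.41 × 56.25 = 23.062; length term: −600/32 = −18.75
Tm = 81.5 + (-1.776) + 23.062 − 18.75 = 84.036 → 84.0°C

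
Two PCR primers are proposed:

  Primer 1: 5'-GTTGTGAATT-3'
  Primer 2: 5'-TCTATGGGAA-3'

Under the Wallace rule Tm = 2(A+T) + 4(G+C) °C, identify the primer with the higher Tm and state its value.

Primer 1: A+T=7, G+C=3 → Tm = 2(7)+4(3) = 26°C
Primer 2: A+T=6, G+C=4 → Tm = 2(6)+4(4) = 28°C
26°C vs 28°C → primer 2 is higher.

Primer 2, 28°C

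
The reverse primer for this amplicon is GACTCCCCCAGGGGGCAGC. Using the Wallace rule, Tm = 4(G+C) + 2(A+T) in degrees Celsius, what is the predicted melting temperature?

68°C

Counting bases: T=1, G=7, A=3, C=8
AT pairs contribute 4, GC pairs contribute 15.
Tm = 2(4) + 4(15) = 8 + 60 = 68°C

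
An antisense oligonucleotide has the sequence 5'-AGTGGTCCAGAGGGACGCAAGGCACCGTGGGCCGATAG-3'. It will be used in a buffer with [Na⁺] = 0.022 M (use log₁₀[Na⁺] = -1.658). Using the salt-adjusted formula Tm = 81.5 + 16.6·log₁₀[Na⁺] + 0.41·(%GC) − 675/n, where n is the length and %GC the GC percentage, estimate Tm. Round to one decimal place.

63.2°C

Length n = 38. Scanning the sequence gives C=9, T=4, G=16, A=9.
G+C = 25, so %GC = 25/38 × 100 = 65.789%
Salt term: 16.6 × (-1.658) = -27.523
GC term: 0.41 × 65.789 = 26.973; length term: −675/38 = −17.763
Tm = 81.5 + (-27.523) + 26.973 − 17.763 = 63.187 → 63.2°C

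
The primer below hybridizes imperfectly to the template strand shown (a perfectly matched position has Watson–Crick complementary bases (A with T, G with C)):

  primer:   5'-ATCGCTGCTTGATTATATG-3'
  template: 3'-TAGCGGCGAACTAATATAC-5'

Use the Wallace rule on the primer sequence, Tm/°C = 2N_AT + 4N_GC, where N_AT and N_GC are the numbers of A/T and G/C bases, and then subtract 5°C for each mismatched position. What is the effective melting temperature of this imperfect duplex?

47°C

Primer base counts: A=4, T=8, G=4, C=3 → A+T=12, G+C=7
Perfect-match Tm = 2(12) + 4(7) = 24 + 28 = 52°C
Mismatches (positions where the bases are not complementary): 1 (at position 6)
Effective Tm = 52 − 1×5 = 52 − 5 = 47°C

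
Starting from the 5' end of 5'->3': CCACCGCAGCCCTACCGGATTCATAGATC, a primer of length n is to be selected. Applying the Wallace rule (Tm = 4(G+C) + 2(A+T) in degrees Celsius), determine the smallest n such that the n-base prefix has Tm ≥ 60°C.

First 16 bases: CCACCGCAGCCCTACC → Tm = 56°C (< 60°C)
First 17 bases: CCACCGCAGCCCTACCG → Tm = 60°C (≥ 60°C)
Each additional base adds 2°C (A/T) or 4°C (G/C), so Tm is non-decreasing in n; n = 17 is the first length to reach 60°C.

n = 17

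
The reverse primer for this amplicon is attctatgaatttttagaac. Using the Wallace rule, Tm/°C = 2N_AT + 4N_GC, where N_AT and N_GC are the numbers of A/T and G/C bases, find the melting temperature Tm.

Scanning the sequence gives T=9, A=7, G=2, C=2.
AT pairs contribute 16, GC pairs contribute 4.
Tm = 4·4 + 2·16 = 16 + 32 = 48°C

48°C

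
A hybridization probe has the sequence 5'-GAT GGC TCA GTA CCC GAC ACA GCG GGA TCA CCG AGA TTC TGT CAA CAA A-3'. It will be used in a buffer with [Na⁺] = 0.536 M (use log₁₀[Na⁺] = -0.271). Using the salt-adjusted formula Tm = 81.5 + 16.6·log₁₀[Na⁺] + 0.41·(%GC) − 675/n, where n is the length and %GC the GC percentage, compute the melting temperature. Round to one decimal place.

Length n = 49. Scanning the sequence gives C=14, T=8, A=15, G=12.
G+C = 26, so %GC = 26/49 × 100 = 53.061%
Salt term: 16.6 × (-0.271) = -4.499
GC term: 0.41 × 53.061 = 21.755; length term: −675/49 = −13.776
Tm = 81.5 + (-4.499) + 21.755 − 13.776 = 84.98 → 85.0°C

85.0°C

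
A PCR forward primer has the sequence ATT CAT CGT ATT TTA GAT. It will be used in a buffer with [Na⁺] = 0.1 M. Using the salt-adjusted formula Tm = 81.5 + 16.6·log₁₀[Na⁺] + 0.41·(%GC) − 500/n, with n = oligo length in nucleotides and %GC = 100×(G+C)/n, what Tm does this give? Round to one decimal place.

Length n = 18. Scanning the sequence gives T=9, C=2, A=5, G=2.
G+C = 4, so %GC = 4/18 × 100 = 22.222%
Salt term: 16.6 × (-1) = -16.6
GC term: 0.41 × 22.222 = 9.111; length term: −500/18 = −27.778
Tm = 81.5 + (-16.6) + 9.111 − 27.778 = 46.233 → 46.2°C

46.2°C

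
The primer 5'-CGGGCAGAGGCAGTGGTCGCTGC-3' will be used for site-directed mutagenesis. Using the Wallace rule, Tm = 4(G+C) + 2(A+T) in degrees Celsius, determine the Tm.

Scanning the sequence gives C=6, A=3, G=11, T=3.
AT pairs contribute 6, GC pairs contribute 17.
Tm = 2×6 + 4×17 = 80°C

80°C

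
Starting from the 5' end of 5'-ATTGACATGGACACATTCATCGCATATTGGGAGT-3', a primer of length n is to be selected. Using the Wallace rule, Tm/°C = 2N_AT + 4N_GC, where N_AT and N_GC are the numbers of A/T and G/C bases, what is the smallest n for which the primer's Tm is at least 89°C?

First 31 bases: ATTGACATGGACACATTCATCGCATATTGGG → Tm = 88°C (< 89°C)
First 32 bases: ATTGACATGGACACATTCATCGCATATTGGGA → Tm = 90°C (≥ 89°C)
Since every base adds ≥2°C, Tm only increases with n, so the threshold is first crossed at n = 32.

n = 32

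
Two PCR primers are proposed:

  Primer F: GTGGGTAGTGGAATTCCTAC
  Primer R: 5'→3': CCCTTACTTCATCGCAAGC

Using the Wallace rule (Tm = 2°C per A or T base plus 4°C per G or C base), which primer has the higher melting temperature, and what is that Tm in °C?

Primer F: A+T=10, G+C=10 → Tm = 2(10)+4(10) = 60°C
Primer R: A+T=9, G+C=10 → Tm = 2(9)+4(10) = 58°C
60°C vs 58°C → primer F is higher.

Primer F, 60°C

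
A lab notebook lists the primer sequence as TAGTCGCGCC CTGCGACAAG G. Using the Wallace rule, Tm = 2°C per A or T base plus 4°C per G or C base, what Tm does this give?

Counting bases: A=4, T=3, G=7, C=7
AT pairs contribute 7, GC pairs contribute 14.
Tm = 2×7 + 4×14 = 70°C

70°C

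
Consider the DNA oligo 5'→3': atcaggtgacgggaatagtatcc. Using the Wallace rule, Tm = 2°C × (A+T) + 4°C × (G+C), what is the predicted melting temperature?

Base counts: T=5, G=7, C=4, A=7
AT pairs contribute 12, GC pairs contribute 11.
Tm = 2×12 + 4×11 = 68°C

68°C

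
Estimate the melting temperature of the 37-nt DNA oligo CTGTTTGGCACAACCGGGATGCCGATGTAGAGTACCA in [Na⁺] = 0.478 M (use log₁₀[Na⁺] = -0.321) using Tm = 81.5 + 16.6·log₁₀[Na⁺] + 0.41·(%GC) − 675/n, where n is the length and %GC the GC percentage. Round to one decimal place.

80.1°C

Length n = 37. Base counts: T=8, C=9, G=11, A=9
G+C = 20, so %GC = 20/37 × 100 = 54.054%
Salt term: 16.6 × (-0.321) = -5.329
GC term: 0.41 × 54.054 = 22.162; length term: −675/37 = −18.243
Tm = 81.5 + (-5.329) + 22.162 − 18.243 = 80.09 → 80.1°C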